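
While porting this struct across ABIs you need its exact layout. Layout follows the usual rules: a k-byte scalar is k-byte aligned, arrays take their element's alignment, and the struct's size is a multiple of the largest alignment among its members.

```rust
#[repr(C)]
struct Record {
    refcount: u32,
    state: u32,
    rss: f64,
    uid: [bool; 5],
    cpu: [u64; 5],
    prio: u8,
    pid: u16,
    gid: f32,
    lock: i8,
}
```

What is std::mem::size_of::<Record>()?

80 bytes

refcount at 0 (size 4, align 4) → ends 4
state at 4 (size 4, align 4) → ends 8
rss at 8 (size 8, align 8) → ends 16
uid at 16 (size 5, align 1) → ends 21
pad 3 to align 8 for cpu
cpu at 24 (size 40, align 8) → ends 64
prio at 64 (size 1, align 1) → ends 65
pad 1 to align 2 for pid
pid at 66 (size 2, align 2) → ends 68
gid at 68 (size 4, align 4) → ends 72
lock at 72 (size 1, align 1) → ends 73
tail pad 7 to reach multiple of 8
total 80 bytes, alignment 8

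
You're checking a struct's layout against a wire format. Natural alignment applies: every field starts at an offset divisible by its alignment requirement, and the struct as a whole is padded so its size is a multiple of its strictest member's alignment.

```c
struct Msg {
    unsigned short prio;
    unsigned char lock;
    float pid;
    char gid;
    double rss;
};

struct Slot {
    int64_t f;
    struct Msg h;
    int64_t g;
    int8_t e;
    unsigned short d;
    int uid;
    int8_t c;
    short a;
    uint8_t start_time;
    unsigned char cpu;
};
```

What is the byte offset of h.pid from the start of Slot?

Msg: prio at 0 (size 2, align 2) → ends 2; lock at 2 (size 1, align 1) → ends 3; pad 1 to align 4 for pid; pid at 4 (size 4, align 4) → ends 8; gid at 8 (size 1, align 1) → ends 9; pad 7 to align 8 for rss; rss at 16 (size 8, align 8) → ends 24; total 24 bytes, alignment 8
f at 0 (size 8, align 8) → ends 8
h at 8 (size 24, align 8) → ends 32
within Msg: pid at 4
8 + 4 = 12

12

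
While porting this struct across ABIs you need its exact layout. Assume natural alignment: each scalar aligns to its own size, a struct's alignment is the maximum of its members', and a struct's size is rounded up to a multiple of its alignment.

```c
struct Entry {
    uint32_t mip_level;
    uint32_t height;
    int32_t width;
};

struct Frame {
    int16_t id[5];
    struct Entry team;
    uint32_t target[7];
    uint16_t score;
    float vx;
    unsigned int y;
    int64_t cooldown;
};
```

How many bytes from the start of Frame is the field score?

52

Entry: mip_level at 0 (size 4, align 4) → ends 4; height at 4 (size 4, align 4) → ends 8; width at 8 (size 4, align 4) → ends 12; total 12 bytes, alignment 4
id at 0 (size 10, align 2) → ends 10
pad 2 to align 4 for team
team at 12 (size 12, align 4) → ends 24
target at 24 (size 28, align 4) → ends 52
score at 52 (size 2, align 2) → ends 54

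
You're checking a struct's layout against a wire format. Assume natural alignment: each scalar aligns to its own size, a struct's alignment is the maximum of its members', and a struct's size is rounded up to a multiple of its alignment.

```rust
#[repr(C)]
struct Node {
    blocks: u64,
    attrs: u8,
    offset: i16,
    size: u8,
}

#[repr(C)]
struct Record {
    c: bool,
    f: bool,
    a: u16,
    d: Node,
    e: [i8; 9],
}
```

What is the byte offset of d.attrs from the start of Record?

16

Node: 0..8  blocks  (8B, 8-aligned); 8..9  attrs  (1B, 1-aligned); 9..10  -- padding (1B); 10..12  offset  (2B, 2-aligned); 12..13  size  (1B, 1-aligned); 13..16  -- tail padding (3B); sizeof = 16, alignof = 8
0..1  c  (1B, 1-aligned)
1..2  f  (1B, 1-aligned)
2..4  a  (2B, 2-aligned)
4..8  -- padding (4B)
8..24  d  (16B, 8-aligned)
within Node: attrs at 8
8 + 8 = 16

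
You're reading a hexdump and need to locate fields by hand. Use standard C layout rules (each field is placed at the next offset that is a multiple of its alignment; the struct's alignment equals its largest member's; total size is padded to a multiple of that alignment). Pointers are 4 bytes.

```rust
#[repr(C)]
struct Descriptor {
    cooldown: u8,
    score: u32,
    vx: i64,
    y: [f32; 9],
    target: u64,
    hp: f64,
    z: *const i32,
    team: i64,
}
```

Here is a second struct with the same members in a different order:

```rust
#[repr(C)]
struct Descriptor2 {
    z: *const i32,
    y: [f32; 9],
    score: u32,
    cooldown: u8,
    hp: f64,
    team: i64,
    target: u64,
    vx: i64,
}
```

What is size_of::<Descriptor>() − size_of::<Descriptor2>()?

8

cooldown at 0 (size 1, align 1) → ends 1
pad 3 to align 4 for score
score at 4 (size 4, align 4) → ends 8
vx at 8 (size 8, align 8) → ends 16
y at 16 (size 36, align 4) → ends 52
pad 4 to align 8 for target
target at 56 (size 8, align 8) → ends 64
hp at 64 (size 8, align 8) → ends 72
z at 72 (size 4, align 4) → ends 76
pad 4 to align 8 for team
team at 80 (size 8, align 8) → ends 88
total 88 bytes, alignment 8
— Descriptor2 —
z at 0 (size 4, align 4) → ends 4
y at 4 (size 36, align 4) → ends 40
score at 40 (size 4, align 4) → ends 44
cooldown at 44 (size 1, align 1) → ends 45
pad 3 to align 8 for hp
hp at 48 (size 8, align 8) → ends 56
team at 56 (size 8, align 8) → ends 64
target at 64 (size 8, align 8) → ends 72
vx at 72 (size 8, align 8) → ends 80
total 80 bytes, alignment 8
88 − 80 = 8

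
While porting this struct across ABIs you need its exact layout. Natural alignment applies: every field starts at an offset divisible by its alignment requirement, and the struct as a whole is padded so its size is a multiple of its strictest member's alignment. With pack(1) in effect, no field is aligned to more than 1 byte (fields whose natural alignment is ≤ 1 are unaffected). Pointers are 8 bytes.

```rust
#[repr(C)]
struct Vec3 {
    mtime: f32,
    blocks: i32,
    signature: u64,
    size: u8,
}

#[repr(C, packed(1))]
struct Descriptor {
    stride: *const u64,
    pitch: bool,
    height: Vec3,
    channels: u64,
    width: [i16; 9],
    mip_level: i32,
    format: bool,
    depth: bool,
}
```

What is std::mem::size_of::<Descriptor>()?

65

Vec3: mtime at 0 (size 4, align 4) → ends 4; blocks at 4 (size 4, align 4) → ends 8; signature at 8 (size 8, align 8) → ends 16; size at 16 (size 1, align 1) → ends 17; tail pad 7 to reach multiple of 8; total 24 bytes, alignment 8
stride at 0 (size 8, align 1) → ends 8
pitch at 8 (size 1, align 1) → ends 9
height at 9 (size 24, align 1) → ends 33
channels at 33 (size 8, align 1) → ends 41
width at 41 (size 18, align 1) → ends 59
mip_level at 59 (size 4, align 1) → ends 63
format at 63 (size 1, align 1) → ends 64
depth at 64 (size 1, align 1) → ends 65
total 65 bytes, alignment 1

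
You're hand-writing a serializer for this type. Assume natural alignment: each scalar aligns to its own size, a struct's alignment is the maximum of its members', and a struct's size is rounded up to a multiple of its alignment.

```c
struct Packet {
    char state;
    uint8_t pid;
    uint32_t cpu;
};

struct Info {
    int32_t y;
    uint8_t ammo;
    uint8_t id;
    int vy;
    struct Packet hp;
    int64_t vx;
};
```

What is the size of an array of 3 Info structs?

96

Packet: @0: state [1B, align 1] → 1; @1: pid [1B, align 1] → 2; +2 pad (align 4); @4: cpu [4B, align 4] → 8; size 8, align 4
@0: y [4B, align 4] → 4
@4: ammo [1B, align 1] → 5
@5: id [1B, align 1] → 6
+2 pad (align 4)
@8: vy [4B, align 4] → 12
@12: hp [8B, align 4] → 20
+4 pad (align 8)
@24: vx [8B, align 8] → 32
size 32, align 8
array of 3: 3 × 32 = 96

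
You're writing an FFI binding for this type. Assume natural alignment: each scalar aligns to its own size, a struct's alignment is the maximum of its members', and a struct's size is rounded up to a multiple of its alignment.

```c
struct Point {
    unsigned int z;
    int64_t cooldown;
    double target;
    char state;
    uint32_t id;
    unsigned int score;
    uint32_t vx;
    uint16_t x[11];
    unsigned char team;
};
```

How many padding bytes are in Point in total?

8

z at 0 (size 4, align 4) → ends 4
pad 4 to align 8 for cooldown
cooldown at 8 (size 8, align 8) → ends 16
target at 16 (size 8, align 8) → ends 24
state at 24 (size 1, align 1) → ends 25
pad 3 to align 4 for id
id at 28 (size 4, align 4) → ends 32
score at 32 (size 4, align 4) → ends 36
vx at 36 (size 4, align 4) → ends 40
x at 40 (size 22, align 2) → ends 62
team at 62 (size 1, align 1) → ends 63
tail pad 1 to reach multiple of 8
total 64 bytes, alignment 8
data bytes 56, size 64 → padding 8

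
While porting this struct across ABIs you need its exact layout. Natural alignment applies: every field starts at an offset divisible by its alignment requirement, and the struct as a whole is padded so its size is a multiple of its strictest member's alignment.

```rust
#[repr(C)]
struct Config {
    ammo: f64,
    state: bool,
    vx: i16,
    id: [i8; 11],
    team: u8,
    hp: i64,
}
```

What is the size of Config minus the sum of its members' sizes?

0..8  ammo  (8B, 8-aligned)
8..9  state  (1B, 1-aligned)
9..10  -- padding (1B)
10..12  vx  (2B, 2-aligned)
12..23  id  (11B, 1-aligned)
23..24  team  (1B, 1-aligned)
24..32  hp  (8B, 8-aligned)
sizeof = 32, alignof = 8
data bytes 31, size 32 → padding 1

1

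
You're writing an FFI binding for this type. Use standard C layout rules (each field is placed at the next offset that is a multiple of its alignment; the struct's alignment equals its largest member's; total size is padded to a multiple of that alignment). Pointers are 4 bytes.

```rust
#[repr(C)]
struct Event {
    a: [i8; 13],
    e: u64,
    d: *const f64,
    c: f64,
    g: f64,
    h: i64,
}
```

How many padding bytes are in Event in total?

a at 0 (size 13, align 1) → ends 13
pad 3 to align 8 for e
e at 16 (size 8, align 8) → ends 24
d at 24 (size 4, align 4) → ends 28
pad 4 to align 8 for c
c at 32 (size 8, align 8) → ends 40
g at 40 (size 8, align 8) → ends 48
h at 48 (size 8, align 8) → ends 56
total 56 bytes, alignment 8
data bytes 49, size 56 → padding 7

7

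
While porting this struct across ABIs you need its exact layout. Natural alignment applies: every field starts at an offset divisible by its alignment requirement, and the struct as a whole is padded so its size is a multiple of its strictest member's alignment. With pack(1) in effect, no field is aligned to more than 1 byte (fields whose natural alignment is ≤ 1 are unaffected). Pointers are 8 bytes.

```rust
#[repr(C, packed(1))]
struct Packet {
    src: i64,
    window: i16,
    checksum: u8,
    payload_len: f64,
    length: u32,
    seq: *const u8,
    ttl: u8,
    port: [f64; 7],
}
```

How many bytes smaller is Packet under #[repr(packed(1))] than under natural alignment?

16

natural layout:
  0..8  src  (8B, 8-aligned)
  8..10  window  (2B, 2-aligned)
  10..11  checksum  (1B, 1-aligned)
  11..16  -- padding (5B)
  16..24  payload_len  (8B, 8-aligned)
  24..28  length  (4B, 4-aligned)
  28..32  -- padding (4B)
  32..40  seq  (8B, 8-aligned)
  40..41  ttl  (1B, 1-aligned)
  41..48  -- padding (7B)
  48..104  port  (56B, 8-aligned)
  sizeof = 104, alignof = 8
packed(1) layout:
  0..8  src  (8B, 1-aligned)
  8..10  window  (2B, 1-aligned)
  10..11  checksum  (1B, 1-aligned)
  11..19  payload_len  (8B, 1-aligned)
  19..23  length  (4B, 1-aligned)
  23..31  seq  (8B, 1-aligned)
  31..32  ttl  (1B, 1-aligned)
  32..88  port  (56B, 1-aligned)
  sizeof = 88, alignof = 1
104 − 88 = 16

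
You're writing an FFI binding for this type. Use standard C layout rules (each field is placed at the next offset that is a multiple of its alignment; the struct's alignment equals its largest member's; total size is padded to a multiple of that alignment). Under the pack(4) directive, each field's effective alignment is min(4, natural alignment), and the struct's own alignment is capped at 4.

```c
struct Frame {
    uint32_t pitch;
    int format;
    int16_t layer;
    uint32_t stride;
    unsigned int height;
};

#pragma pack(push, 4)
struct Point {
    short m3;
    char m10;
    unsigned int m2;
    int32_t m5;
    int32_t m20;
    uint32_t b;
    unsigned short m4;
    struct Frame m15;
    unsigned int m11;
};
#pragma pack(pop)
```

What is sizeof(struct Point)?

48 bytes

Frame: pitch at 0 (size 4, align 4) → ends 4; format at 4 (size 4, align 4) → ends 8; layer at 8 (size 2, align 2) → ends 10; pad 2 to align 4 for stride; stride at 12 (size 4, align 4) → ends 16; height at 16 (size 4, align 4) → ends 20; total 20 bytes, alignment 4
m3 at 0 (size 2, align 2) → ends 2
m10 at 2 (size 1, align 1) → ends 3
pad 1 to align 4 for m2
m2 at 4 (size 4, align 4) → ends 8
m5 at 8 (size 4, align 4) → ends 12
m20 at 12 (size 4, align 4) → ends 16
b at 16 (size 4, align 4) → ends 20
m4 at 20 (size 2, align 2) → ends 22
pad 2 to align 4 for m15
m15 at 24 (size 20, align 4) → ends 44
m11 at 44 (size 4, align 4) → ends 48
total 48 bytes, alignment 4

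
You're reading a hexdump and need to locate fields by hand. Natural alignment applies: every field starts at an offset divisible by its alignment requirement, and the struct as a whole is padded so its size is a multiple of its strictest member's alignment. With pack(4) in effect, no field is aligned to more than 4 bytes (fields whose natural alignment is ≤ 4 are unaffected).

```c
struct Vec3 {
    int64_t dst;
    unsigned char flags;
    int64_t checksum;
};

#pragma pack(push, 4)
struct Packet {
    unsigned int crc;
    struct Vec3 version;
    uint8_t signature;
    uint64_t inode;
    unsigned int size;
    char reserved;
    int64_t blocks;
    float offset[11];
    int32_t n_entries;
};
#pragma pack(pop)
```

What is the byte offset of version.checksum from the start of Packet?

Vec3: 0..8  dst  (8B, 8-aligned); 8..9  flags  (1B, 1-aligned); 9..16  -- padding (7B); 16..24  checksum  (8B, 8-aligned); sizeof = 24, alignof = 8
0..4  crc  (4B, 4-aligned)
4..28  version  (24B, 4-aligned)
within Vec3: checksum at 16
4 + 16 = 20

20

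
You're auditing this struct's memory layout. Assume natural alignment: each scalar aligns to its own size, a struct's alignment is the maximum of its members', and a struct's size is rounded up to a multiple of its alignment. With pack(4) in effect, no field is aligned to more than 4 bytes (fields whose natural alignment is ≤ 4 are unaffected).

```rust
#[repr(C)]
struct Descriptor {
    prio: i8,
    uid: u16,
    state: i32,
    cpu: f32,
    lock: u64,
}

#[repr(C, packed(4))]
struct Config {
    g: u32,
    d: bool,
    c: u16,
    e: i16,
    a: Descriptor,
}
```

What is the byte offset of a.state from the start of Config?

Descriptor: @0: prio [1B, align 1] → 1; +1 pad (align 2); @2: uid [2B, align 2] → 4; @4: state [4B, align 4] → 8; @8: cpu [4B, align 4] → 12; +4 pad (align 8); @16: lock [8B, align 8] → 24; size 24, align 8
@0: g [4B, align 4] → 4
@4: d [1B, align 1] → 5
+1 pad (align 2)
@6: c [2B, align 2] → 8
@8: e [2B, align 2] → 10
+2 pad (align 4)
@12: a [24B, align 4] → 36
within Descriptor: state at 4
12 + 4 = 16

16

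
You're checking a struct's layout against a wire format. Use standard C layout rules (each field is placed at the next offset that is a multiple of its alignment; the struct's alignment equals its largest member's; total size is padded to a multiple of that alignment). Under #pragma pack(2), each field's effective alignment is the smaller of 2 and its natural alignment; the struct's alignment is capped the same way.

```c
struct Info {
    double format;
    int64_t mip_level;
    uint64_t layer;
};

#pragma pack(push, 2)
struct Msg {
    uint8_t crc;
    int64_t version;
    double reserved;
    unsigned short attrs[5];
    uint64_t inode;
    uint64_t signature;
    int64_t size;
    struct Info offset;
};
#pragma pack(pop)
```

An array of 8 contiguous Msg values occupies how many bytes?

Info: @0: format [8B, align 8] → 8; @8: mip_level [8B, align 8] → 16; @16: layer [8B, align 8] → 24; size 24, align 8
@0: crc [1B, align 1] → 1
+1 pad (align 2)
@2: version [8B, align 2] → 10
@10: reserved [8B, align 2] → 18
@18: attrs [10B, align 2] → 28
@28: inode [8B, align 2] → 36
@36: signature [8B, align 2] → 44
@44: size [8B, align 2] → 52
@52: offset [24B, align 2] → 76
size 76, align 2
array of 8: 8 × 76 = 608

608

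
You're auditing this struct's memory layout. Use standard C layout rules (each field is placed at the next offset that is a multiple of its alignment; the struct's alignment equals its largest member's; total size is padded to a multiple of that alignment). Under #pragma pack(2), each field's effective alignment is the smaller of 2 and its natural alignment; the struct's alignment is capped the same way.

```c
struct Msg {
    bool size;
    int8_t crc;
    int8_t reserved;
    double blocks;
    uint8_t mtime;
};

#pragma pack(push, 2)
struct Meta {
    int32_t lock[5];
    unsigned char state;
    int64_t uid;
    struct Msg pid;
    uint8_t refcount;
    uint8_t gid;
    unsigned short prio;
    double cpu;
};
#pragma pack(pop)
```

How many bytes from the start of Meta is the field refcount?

Msg: 0..1  size  (1B, 1-aligned); 1..2  crc  (1B, 1-aligned); 2..3  reserved  (1B, 1-aligned); 3..8  -- padding (5B); 8..16  blocks  (8B, 8-aligned); 16..17  mtime  (1B, 1-aligned); 17..24  -- tail padding (7B); sizeof = 24, alignof = 8
0..20  lock  (20B, 2-aligned)
20..21  state  (1B, 1-aligned)
21..22  -- padding (1B)
22..30  uid  (8B, 2-aligned)
30..54  pid  (24B, 2-aligned)
54..55  refcount  (1B, 1-aligned)

54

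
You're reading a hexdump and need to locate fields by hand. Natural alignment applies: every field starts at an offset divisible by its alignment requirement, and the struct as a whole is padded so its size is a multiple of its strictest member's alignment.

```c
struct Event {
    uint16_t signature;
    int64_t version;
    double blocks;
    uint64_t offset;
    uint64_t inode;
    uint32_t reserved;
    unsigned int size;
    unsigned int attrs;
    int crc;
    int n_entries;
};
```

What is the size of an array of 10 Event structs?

640

@0: signature [2B, align 2] → 2
+6 pad (align 8)
@8: version [8B, align 8] → 16
@16: blocks [8B, align 8] → 24
@24: offset [8B, align 8] → 32
@32: inode [8B, align 8] → 40
@40: reserved [4B, align 4] → 44
@44: size [4B, align 4] → 48
@48: attrs [4B, align 4] → 52
@52: crc [4B, align 4] → 56
@56: n_entries [4B, align 4] → 60
+4 tail pad (align 8)
size 64, align 8
array of 10: 10 × 64 = 640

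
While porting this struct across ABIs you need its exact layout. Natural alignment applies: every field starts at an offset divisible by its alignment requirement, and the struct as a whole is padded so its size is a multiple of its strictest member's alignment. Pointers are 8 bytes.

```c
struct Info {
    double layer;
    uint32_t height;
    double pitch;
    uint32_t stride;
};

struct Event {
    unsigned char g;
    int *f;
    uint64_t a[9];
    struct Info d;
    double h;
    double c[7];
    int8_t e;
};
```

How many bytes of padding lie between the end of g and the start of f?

Info: 0..8  layer  (8B, 8-aligned); 8..12  height  (4B, 4-aligned); 12..16  -- padding (4B); 16..24  pitch  (8B, 8-aligned); 24..28  stride  (4B, 4-aligned); 28..32  -- tail padding (4B); sizeof = 32, alignof = 8
0..1  g  (1B, 1-aligned)
1..8  -- padding (7B)
8..16  f  (8B, 8-aligned)

7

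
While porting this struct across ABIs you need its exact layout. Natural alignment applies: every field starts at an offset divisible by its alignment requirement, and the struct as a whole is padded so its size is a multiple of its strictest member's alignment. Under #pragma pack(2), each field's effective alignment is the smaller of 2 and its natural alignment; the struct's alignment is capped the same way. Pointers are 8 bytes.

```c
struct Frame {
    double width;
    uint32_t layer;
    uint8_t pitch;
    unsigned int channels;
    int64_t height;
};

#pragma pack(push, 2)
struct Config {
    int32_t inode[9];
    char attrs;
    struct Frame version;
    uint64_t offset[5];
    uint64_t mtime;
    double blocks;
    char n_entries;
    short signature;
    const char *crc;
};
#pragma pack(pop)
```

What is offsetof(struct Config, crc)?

130

Frame: width at 0 (size 8, align 8) → ends 8; layer at 8 (size 4, align 4) → ends 12; pitch at 12 (size 1, align 1) → ends 13; pad 3 to align 4 for channels; channels at 16 (size 4, align 4) → ends 20; pad 4 to align 8 for height; height at 24 (size 8, align 8) → ends 32; total 32 bytes, alignment 8
inode at 0 (size 36, align 2) → ends 36
attrs at 36 (size 1, align 1) → ends 37
pad 1 to align 2 for version
version at 38 (size 32, align 2) → ends 70
offset at 70 (size 40, align 2) → ends 110
mtime at 110 (size 8, align 2) → ends 118
blocks at 118 (size 8, align 2) → ends 126
n_entries at 126 (size 1, align 1) → ends 127
pad 1 to align 2 for signature
signature at 128 (size 2, align 2) → ends 130
crc at 130 (size 8, align 2) → ends 138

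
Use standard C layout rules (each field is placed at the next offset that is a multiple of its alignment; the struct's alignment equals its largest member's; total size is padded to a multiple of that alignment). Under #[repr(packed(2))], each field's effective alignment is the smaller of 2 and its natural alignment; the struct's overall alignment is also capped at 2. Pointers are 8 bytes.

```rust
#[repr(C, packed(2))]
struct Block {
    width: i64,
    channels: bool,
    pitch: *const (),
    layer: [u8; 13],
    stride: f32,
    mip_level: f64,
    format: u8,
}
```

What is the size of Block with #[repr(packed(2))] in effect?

46

0..8  width  (8B, 2-aligned)
8..9  channels  (1B, 1-aligned)
9..10  -- padding (1B)
10..18  pitch  (8B, 2-aligned)
18..31  layer  (13B, 1-aligned)
31..32  -- padding (1B)
32..36  stride  (4B, 2-aligned)
36..44  mip_level  (8B, 2-aligned)
44..45  format  (1B, 1-aligned)
45..46  -- tail padding (1B)
sizeof = 46, alignof = 2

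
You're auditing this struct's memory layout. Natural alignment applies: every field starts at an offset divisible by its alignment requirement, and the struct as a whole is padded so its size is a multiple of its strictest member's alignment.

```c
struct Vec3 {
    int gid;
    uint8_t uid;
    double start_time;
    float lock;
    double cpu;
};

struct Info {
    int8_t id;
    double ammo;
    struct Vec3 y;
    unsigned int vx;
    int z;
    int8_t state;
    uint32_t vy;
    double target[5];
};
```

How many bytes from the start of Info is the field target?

64

Vec3: 0..4  gid  (4B, 4-aligned); 4..5  uid  (1B, 1-aligned); 5..8  -- padding (3B); 8..16  start_time  (8B, 8-aligned); 16..20  lock  (4B, 4-aligned); 20..24  -- padding (4B); 24..32  cpu  (8B, 8-aligned); sizeof = 32, alignof = 8
0..1  id  (1B, 1-aligned)
1..8  -- padding (7B)
8..16  ammo  (8B, 8-aligned)
16..48  y  (32B, 8-aligned)
48..52  vx  (4B, 4-aligned)
52..56  z  (4B, 4-aligned)
56..57  state  (1B, 1-aligned)
57..60  -- padding (3B)
60..64  vy  (4B, 4-aligned)
64..104  target  (40B, 8-aligned)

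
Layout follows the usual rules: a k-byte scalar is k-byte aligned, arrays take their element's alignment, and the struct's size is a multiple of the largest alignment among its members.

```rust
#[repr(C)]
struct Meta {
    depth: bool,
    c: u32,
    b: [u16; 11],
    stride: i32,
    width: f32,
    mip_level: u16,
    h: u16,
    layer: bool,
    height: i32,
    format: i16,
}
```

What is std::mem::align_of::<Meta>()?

4

member alignments: depth=1, c=4, b=2, stride=4, width=4, mip_level=2, h=2, layer=1, height=4, format=2
max = 4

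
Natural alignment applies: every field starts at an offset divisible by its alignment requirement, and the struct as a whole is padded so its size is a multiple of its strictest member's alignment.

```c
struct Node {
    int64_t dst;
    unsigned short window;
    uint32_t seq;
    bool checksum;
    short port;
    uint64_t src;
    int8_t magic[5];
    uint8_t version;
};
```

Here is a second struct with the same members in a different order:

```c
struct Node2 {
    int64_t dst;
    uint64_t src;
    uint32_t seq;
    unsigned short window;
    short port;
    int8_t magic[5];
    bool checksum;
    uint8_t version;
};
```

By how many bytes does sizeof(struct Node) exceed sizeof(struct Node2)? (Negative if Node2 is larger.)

8

dst at 0 (size 8, align 8) → ends 8
window at 8 (size 2, align 2) → ends 10
pad 2 to align 4 for seq
seq at 12 (size 4, align 4) → ends 16
checksum at 16 (size 1, align 1) → ends 17
pad 1 to align 2 for port
port at 18 (size 2, align 2) → ends 20
pad 4 to align 8 for src
src at 24 (size 8, align 8) → ends 32
magic at 32 (size 5, align 1) → ends 37
version at 37 (size 1, align 1) → ends 38
tail pad 2 to reach multiple of 8
total 40 bytes, alignment 8
— Node2 —
dst at 0 (size 8, align 8) → ends 8
src at 8 (size 8, align 8) → ends 16
seq at 16 (size 4, align 4) → ends 20
window at 20 (size 2, align 2) → ends 22
port at 22 (size 2, align 2) → ends 24
magic at 24 (size 5, align 1) → ends 29
checksum at 29 (size 1, align 1) → ends 30
version at 30 (size 1, align 1) → ends 31
tail pad 1 to reach multiple of 8
total 32 bytes, alignment 8
40 − 32 = 8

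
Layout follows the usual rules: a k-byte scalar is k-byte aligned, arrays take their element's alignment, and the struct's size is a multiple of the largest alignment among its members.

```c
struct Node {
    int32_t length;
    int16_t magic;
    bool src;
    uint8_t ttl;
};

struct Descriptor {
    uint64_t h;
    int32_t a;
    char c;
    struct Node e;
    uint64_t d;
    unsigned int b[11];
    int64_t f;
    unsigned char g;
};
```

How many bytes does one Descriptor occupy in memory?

96 bytes

Node: @0: length [4B, align 4] → 4; @4: magic [2B, align 2] → 6; @6: src [1B, align 1] → 7; @7: ttl [1B, align 1] → 8; size 8, align 4
@0: h [8B, align 8] → 8
@8: a [4B, align 4] → 12
@12: c [1B, align 1] → 13
+3 pad (align 4)
@16: e [8B, align 4] → 24
@24: d [8B, align 8] → 32
@32: b [44B, align 4] → 76
+4 pad (align 8)
@80: f [8B, align 8] → 88
@88: g [1B, align 1] → 89
+7 tail pad (align 8)
size 96, align 8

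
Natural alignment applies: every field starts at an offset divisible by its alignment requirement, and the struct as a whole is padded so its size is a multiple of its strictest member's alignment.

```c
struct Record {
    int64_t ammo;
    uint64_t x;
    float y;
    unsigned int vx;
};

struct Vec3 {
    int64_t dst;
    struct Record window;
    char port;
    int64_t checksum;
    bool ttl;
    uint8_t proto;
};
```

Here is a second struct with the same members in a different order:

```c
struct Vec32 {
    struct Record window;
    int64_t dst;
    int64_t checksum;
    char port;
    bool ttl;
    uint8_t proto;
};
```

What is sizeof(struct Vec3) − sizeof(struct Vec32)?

Record: 0..8  ammo  (8B, 8-aligned); 8..16  x  (8B, 8-aligned); 16..20  y  (4B, 4-aligned); 20..24  vx  (4B, 4-aligned); sizeof = 24, alignof = 8
0..8  dst  (8B, 8-aligned)
8..32  window  (24B, 8-aligned)
32..33  port  (1B, 1-aligned)
33..40  -- padding (7B)
40..48  checksum  (8B, 8-aligned)
48..49  ttl  (1B, 1-aligned)
49..50  proto  (1B, 1-aligned)
50..56  -- tail padding (6B)
sizeof = 56, alignof = 8
— Vec32 —
0..24  window  (24B, 8-aligned)
24..32  dst  (8B, 8-aligned)
32..40  checksum  (8B, 8-aligned)
40..41  port  (1B, 1-aligned)
41..42  ttl  (1B, 1-aligned)
42..43  proto  (1B, 1-aligned)
43..48  -- tail padding (5B)
sizeof = 48, alignof = 8
56 − 48 = 8

8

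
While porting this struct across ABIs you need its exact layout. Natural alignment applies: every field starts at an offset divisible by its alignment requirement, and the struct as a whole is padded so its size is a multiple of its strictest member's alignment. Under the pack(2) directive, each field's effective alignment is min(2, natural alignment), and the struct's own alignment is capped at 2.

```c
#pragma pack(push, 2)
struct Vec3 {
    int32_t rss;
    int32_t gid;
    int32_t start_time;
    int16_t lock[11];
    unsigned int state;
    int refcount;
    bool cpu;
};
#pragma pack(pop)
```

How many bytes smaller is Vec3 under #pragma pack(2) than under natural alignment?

4

natural layout:
  @0: rss [4B, align 4] → 4
  @4: gid [4B, align 4] → 8
  @8: start_time [4B, align 4] → 12
  @12: lock [22B, align 2] → 34
  +2 pad (align 4)
  @36: state [4B, align 4] → 40
  @40: refcount [4B, align 4] → 44
  @44: cpu [1B, align 1] → 45
  +3 tail pad (align 4)
  size 48, align 4
packed(2) layout:
  @0: rss [4B, align 2] → 4
  @4: gid [4B, align 2] → 8
  @8: start_time [4B, align 2] → 12
  @12: lock [22B, align 2] → 34
  @34: state [4B, align 2] → 38
  @38: refcount [4B, align 2] → 42
  @42: cpu [1B, align 1] → 43
  +1 tail pad (align 2)
  size 44, align 2
48 − 44 = 4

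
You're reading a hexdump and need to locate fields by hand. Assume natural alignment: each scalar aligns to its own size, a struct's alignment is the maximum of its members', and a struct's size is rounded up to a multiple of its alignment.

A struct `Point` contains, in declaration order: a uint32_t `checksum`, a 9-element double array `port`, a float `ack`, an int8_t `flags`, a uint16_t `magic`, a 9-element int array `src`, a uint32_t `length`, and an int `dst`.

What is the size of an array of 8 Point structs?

checksum at 0 (size 4, align 4) → ends 4
pad 4 to align 8 for port
port at 8 (size 72, align 8) → ends 80
ack at 80 (size 4, align 4) → ends 84
flags at 84 (size 1, align 1) → ends 85
pad 1 to align 2 for magic
magic at 86 (size 2, align 2) → ends 88
src at 88 (size 36, align 4) → ends 124
length at 124 (size 4, align 4) → ends 128
dst at 128 (size 4, align 4) → ends 132
tail pad 4 to reach multiple of 8
total 136 bytes, alignment 8
array of 8: 8 × 136 = 1088

1088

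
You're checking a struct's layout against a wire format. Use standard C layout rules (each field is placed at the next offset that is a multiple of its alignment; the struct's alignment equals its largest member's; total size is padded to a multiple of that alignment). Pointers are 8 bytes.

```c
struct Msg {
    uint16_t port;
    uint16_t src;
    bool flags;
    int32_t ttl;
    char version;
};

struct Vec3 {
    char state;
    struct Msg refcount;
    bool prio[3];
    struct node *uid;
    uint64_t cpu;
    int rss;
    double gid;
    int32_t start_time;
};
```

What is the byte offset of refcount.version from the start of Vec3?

Msg: @0: port [2B, align 2] → 2; @2: src [2B, align 2] → 4; @4: flags [1B, align 1] → 5; +3 pad (align 4); @8: ttl [4B, align 4] → 12; @12: version [1B, align 1] → 13; +3 tail pad (align 4); size 16, align 4
@0: state [1B, align 1] → 1
+3 pad (align 4)
@4: refcount [16B, align 4] → 20
within Msg: version at 12
4 + 12 = 16

16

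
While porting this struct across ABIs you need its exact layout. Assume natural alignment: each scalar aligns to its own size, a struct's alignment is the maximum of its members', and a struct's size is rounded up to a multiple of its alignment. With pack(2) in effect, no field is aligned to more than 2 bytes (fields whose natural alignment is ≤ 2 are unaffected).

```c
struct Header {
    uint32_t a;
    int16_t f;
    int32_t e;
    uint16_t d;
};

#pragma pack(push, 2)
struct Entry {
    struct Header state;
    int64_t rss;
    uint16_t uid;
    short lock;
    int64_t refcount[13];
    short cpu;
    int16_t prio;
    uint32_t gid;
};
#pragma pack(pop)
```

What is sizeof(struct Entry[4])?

560

Header: @0: a [4B, align 4] → 4; @4: f [2B, align 2] → 6; +2 pad (align 4); @8: e [4B, align 4] → 12; @12: d [2B, align 2] → 14; +2 tail pad (align 4); size 16, align 4
@0: state [16B, align 2] → 16
@16: rss [8B, align 2] → 24
@24: uid [2B, align 2] → 26
@26: lock [2B, align 2] → 28
@28: refcount [104B, align 2] → 132
@132: cpu [2B, align 2] → 134
@134: prio [2B, align 2] → 136
@136: gid [4B, align 2] → 140
size 140, align 2
array of 4: 4 × 140 = 560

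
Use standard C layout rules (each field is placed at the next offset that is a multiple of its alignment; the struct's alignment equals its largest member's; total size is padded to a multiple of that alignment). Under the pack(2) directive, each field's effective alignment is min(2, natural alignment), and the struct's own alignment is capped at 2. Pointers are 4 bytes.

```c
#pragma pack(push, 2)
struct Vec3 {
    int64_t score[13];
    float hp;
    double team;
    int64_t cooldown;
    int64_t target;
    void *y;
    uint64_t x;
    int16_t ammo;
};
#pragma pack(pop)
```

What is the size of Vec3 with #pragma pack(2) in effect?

146

score at 0 (size 104, align 2) → ends 104
hp at 104 (size 4, align 2) → ends 108
team at 108 (size 8, align 2) → ends 116
cooldown at 116 (size 8, align 2) → ends 124
target at 124 (size 8, align 2) → ends 132
y at 132 (size 4, align 2) → ends 136
x at 136 (size 8, align 2) → ends 144
ammo at 144 (size 2, align 2) → ends 146
total 146 bytes, alignment 2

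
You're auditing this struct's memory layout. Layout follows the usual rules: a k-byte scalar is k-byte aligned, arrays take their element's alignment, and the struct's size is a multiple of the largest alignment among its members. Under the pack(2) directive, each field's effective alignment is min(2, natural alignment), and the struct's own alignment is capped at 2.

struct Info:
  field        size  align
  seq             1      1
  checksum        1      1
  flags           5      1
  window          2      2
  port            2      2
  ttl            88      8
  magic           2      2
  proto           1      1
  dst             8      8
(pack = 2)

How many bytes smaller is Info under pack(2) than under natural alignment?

natural layout:
  0..1  seq  (1B, 1-aligned)
  1..2  checksum  (1B, 1-aligned)
  2..7  flags  (5B, 1-aligned)
  7..8  -- padding (1B)
  8..10  window  (2B, 2-aligned)
  10..12  port  (2B, 2-aligned)
  12..16  -- padding (4B)
  16..104  ttl  (88B, 8-aligned)
  104..106  magic  (2B, 2-aligned)
  106..107  proto  (1B, 1-aligned)
  107..112  -- padding (5B)
  112..120  dst  (8B, 8-aligned)
  sizeof = 120, alignof = 8
packed(2) layout:
  0..1  seq  (1B, 1-aligned)
  1..2  checksum  (1B, 1-aligned)
  2..7  flags  (5B, 1-aligned)
  7..8  -- padding (1B)
  8..10  window  (2B, 2-aligned)
  10..12  port  (2B, 2-aligned)
  12..100  ttl  (88B, 2-aligned)
  100..102  magic  (2B, 2-aligned)
  102..103  proto  (1B, 1-aligned)
  103..104  -- padding (1B)
  104..112  dst  (8B, 2-aligned)
  sizeof = 112, alignof = 2
120 − 112 = 8

8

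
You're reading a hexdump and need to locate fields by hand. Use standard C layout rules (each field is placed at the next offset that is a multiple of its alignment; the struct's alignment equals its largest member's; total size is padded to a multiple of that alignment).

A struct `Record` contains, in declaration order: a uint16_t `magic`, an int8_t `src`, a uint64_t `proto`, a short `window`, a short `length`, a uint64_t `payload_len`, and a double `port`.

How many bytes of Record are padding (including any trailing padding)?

@0: magic [2B, align 2] → 2
@2: src [1B, align 1] → 3
+5 pad (align 8)
@8: proto [8B, align 8] → 16
@16: window [2B, align 2] → 18
@18: length [2B, align 2] → 20
+4 pad (align 8)
@24: payload_len [8B, align 8] → 32
@32: port [8B, align 8] → 40
size 40, align 8
data bytes 31, size 40 → padding 9

9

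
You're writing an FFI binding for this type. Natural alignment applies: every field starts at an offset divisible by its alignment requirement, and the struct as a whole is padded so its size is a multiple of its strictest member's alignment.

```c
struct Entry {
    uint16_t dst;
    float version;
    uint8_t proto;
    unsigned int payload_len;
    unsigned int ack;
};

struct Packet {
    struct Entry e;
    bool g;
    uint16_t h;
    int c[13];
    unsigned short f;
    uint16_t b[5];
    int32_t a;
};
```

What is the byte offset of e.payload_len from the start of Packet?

12

Entry: 0..2  dst  (2B, 2-aligned); 2..4  -- padding (2B); 4..8  version  (4B, 4-aligned); 8..9  proto  (1B, 1-aligned); 9..12  -- padding (3B); 12..16  payload_len  (4B, 4-aligned); 16..20  ack  (4B, 4-aligned); sizeof = 20, alignof = 4
0..20  e  (20B, 4-aligned)
within Entry: payload_len at 12
0 + 12 = 12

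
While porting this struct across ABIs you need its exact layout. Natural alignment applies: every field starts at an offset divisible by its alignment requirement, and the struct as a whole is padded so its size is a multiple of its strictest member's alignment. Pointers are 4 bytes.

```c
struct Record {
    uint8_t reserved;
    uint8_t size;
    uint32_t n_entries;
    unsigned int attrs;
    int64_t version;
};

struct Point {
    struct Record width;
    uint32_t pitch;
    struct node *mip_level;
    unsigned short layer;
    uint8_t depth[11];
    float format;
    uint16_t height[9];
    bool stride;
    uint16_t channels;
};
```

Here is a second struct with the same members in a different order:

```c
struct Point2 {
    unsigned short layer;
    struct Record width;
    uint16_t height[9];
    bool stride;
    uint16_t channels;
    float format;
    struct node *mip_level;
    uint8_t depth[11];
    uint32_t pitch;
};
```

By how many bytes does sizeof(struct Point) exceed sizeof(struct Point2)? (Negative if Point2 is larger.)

Record: 0..1  reserved  (1B, 1-aligned); 1..2  size  (1B, 1-aligned); 2..4  -- padding (2B); 4..8  n_entries  (4B, 4-aligned); 8..12  attrs  (4B, 4-aligned); 12..16  -- padding (4B); 16..24  version  (8B, 8-aligned); sizeof = 24, alignof = 8
0..24  width  (24B, 8-aligned)
24..28  pitch  (4B, 4-aligned)
28..32  mip_level  (4B, 4-aligned)
32..34  layer  (2B, 2-aligned)
34..45  depth  (11B, 1-aligned)
45..48  -- padding (3B)
48..52  format  (4B, 4-aligned)
52..70  height  (18B, 2-aligned)
70..71  stride  (1B, 1-aligned)
71..72  -- padding (1B)
72..74  channels  (2B, 2-aligned)
74..80  -- tail padding (6B)
sizeof = 80, alignof = 8
— Point2 —
0..2  layer  (2B, 2-aligned)
2..8  -- padding (6B)
8..32  width  (24B, 8-aligned)
32..50  height  (18B, 2-aligned)
50..51  stride  (1B, 1-aligned)
51..52  -- padding (1B)
52..54  channels  (2B, 2-aligned)
54..56  -- padding (2B)
56..60  format  (4B, 4-aligned)
60..64  mip_level  (4B, 4-aligned)
64..75  depth  (11B, 1-aligned)
75..76  -- padding (1B)
76..80  pitch  (4B, 4-aligned)
sizeof = 80, alignof = 8
80 − 80 = 0

0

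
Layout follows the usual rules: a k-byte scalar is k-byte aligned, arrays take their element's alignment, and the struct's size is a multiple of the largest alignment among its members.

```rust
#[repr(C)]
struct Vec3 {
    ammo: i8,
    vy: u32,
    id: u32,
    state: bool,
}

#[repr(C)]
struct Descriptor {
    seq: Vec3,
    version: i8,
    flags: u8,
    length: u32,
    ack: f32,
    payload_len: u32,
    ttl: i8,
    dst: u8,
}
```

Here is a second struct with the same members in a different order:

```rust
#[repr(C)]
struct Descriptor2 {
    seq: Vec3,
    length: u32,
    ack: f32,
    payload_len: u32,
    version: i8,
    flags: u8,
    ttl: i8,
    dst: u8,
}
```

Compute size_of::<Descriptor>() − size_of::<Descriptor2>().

4

Vec3: ammo at 0 (size 1, align 1) → ends 1; pad 3 to align 4 for vy; vy at 4 (size 4, align 4) → ends 8; id at 8 (size 4, align 4) → ends 12; state at 12 (size 1, align 1) → ends 13; tail pad 3 to reach multiple of 4; total 16 bytes, alignment 4
seq at 0 (size 16, align 4) → ends 16
version at 16 (size 1, align 1) → ends 17
flags at 17 (size 1, align 1) → ends 18
pad 2 to align 4 for length
length at 20 (size 4, align 4) → ends 24
ack at 24 (size 4, align 4) → ends 28
payload_len at 28 (size 4, align 4) → ends 32
ttl at 32 (size 1, align 1) → ends 33
dst at 33 (size 1, align 1) → ends 34
tail pad 2 to reach multiple of 4
total 36 bytes, alignment 4
— Descriptor2 —
seq at 0 (size 16, align 4) → ends 16
length at 16 (size 4, align 4) → ends 20
ack at 20 (size 4, align 4) → ends 24
payload_len at 24 (size 4, align 4) → ends 28
version at 28 (size 1, align 1) → ends 29
flags at 29 (size 1, align 1) → ends 30
ttl at 30 (size 1, align 1) → ends 31
dst at 31 (size 1, align 1) → ends 32
total 32 bytes, alignment 4
36 − 32 = 4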